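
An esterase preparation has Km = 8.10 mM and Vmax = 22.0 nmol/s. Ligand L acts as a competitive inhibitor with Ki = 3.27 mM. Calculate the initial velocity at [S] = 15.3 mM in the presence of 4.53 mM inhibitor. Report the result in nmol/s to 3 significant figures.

9.72 nmol/s

With α = 1 + [I]/Ki = 1 + 4.53/3.27 = 2.385, the competitive rate law is v = Vmax[S] / (αKm + [S]).
v = 22.0×15.3 / (2.385×8.10 + 15.3) = 336.6/34.62 = 9.72 nmol/s.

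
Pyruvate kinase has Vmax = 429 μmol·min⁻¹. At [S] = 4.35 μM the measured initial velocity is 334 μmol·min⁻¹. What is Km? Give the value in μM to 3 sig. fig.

From v = Vmax[S]/(Km+[S]), Km = [S](Vmax − v)/v.
Km = 4.35 × (429 − 334) / 334 = 413.2/334 = 1.24 μM.

1.24 μM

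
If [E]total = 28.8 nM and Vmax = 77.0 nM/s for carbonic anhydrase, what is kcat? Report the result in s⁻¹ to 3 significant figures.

2.67 s⁻¹

kcat = Vmax/[E]total = 77.0 nM/s / 28.8 nM = 2.67 s⁻¹.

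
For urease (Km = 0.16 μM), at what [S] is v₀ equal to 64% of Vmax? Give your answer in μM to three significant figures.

0.284 μM

v/Vmax = [S]/(Km+[S]) = 0.64, so [S] = Km·0.64/(1 − 0.64) = 0.16 × 1.778.
[S] = 0.284 μM.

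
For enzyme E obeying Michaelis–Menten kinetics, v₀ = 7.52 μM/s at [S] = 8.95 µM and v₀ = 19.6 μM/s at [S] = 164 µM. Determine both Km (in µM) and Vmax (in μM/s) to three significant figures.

In reciprocal form, 1/v = (Km/Vmax)·(1/[S]) + 1/Vmax. The two points give (1/[S], 1/v) = (0.1117, 0.1330) and (0.006098, 0.05102).
Slope = (0.1330 − 0.05102)/(0.1117 − 0.006098) = 0.7759; intercept = 0.1330 − 0.7759×0.1117 = 0.04629.
Vmax = 1/intercept = 21.6 μM/s; Km = slope × Vmax = 0.7759 × 21.6 = 16.8 µM.

Km = 16.8 µM; Vmax = 21.6 μM/s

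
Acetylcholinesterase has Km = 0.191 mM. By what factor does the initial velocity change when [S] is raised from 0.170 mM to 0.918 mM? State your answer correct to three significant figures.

1.76

The fractional saturations are [S]/(Km+[S]) = 0.170/0.3610 = 0.4709 and 0.918/1.109 = 0.8278.
v₂/v₁ is just their ratio: 0.8278/0.4709 = 1.76.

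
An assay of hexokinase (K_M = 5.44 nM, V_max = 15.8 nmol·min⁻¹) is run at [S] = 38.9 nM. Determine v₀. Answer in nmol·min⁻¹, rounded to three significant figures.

[S]/(Km+[S]) = 38.9/44.34 = 0.8773, the fractional saturation.
v = 0.8773 × Vmax = 0.8773 × 15.8 = 13.9 nmol·min⁻¹.

13.9 nmol·min⁻¹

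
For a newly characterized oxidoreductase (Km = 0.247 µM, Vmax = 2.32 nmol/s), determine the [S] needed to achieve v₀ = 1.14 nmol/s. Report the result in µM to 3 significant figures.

0.239 µM

The required fractional saturation is v/Vmax = 1.14/2.32 = 0.4914.
Then [S]/(Km+[S]) = 0.4914 ⇒ [S] = 0.247 × 0.4914/(1 − 0.4914) = 0.239 µM.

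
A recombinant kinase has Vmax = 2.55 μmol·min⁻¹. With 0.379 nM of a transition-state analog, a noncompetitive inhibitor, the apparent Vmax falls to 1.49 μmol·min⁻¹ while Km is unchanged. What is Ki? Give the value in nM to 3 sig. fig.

Noncompetitive: Vmax,app = Vmax/α with α = 1 + [I]/Ki.
α = Vmax/Vmax,app = 2.55/1.49 = 1.711.
Since α = 1 + [I]/Ki, [I]/Ki = 1.711 − 1 = 0.7114 and Ki = 0.379/0.7114 = 0.533 nM.

0.533 nM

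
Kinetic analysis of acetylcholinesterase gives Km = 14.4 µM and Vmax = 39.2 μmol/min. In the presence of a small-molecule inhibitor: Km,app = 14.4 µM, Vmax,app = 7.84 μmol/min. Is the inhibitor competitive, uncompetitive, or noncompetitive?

noncompetitive

Vmax decreases (39.2 → 7.84 μmol/min) while Km is unchanged — pure noncompetitive inhibition.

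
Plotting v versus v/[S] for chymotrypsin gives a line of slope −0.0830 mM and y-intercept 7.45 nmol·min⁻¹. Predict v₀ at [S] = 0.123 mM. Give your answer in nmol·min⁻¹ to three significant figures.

In the Eadie–Hofstee form v = Vmax − Km·(v/[S]), the slope is −Km and the intercept is Vmax, so Km = 0.0830 mM and Vmax = 7.45 nmol·min⁻¹.
v = 7.45 × 0.123/(0.0830 + 0.123) = 4.45 nmol·min⁻¹.

4.45 nmol·min⁻¹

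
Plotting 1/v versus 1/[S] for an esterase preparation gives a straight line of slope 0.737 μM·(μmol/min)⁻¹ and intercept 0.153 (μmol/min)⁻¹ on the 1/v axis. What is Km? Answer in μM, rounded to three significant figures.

y-intercept = 1/Vmax ⇒ Vmax = 6.54 μmol/min; slope = Km/Vmax ⇒ Km = slope × Vmax.
Km = 0.737 × 6.54 = 4.82 μM.

4.82 μM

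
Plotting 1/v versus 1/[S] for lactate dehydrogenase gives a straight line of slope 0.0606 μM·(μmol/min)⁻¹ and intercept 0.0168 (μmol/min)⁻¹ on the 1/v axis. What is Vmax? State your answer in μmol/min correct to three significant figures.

The y-intercept of a Lineweaver–Burk plot equals 1/Vmax, so Vmax = 1/0.0168 = 59.5 μmol/min.

59.5 μmol/min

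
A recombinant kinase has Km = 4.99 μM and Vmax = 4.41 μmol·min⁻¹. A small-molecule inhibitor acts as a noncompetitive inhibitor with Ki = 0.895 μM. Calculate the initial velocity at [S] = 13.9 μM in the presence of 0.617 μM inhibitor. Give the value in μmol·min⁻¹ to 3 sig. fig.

1.92 μmol·min⁻¹

With α = 1 + [I]/Ki = 1 + 0.617/0.895 = 1.689, the noncompetitive rate law is v = (Vmax/α)·[S] / (Km + [S]).
v = (4.41/1.689)×13.9 / (4.99 + 13.9) = 36.28/18.89 = 1.92 μmol·min⁻¹.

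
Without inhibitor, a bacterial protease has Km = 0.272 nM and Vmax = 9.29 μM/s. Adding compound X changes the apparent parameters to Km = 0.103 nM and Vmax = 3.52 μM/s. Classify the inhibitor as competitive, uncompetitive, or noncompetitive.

uncompetitive

Both Km and Vmax decrease by the same factor (~2.64-fold) — characteristic of uncompetitive inhibition.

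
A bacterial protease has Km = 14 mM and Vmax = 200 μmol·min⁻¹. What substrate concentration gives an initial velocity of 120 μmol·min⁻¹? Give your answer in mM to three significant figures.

Rearranging v = Vmax[S]/(Km+[S]) gives [S] = Km·v/(Vmax − v).
[S] = 14 × 120 / (200 − 120) = 1680/80.00 = 21.0 mM.

21.0 mM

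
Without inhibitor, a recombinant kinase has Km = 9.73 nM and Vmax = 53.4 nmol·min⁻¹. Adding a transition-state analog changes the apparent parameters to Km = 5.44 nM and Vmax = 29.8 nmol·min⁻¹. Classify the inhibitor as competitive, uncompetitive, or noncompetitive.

uncompetitive

Both Km and Vmax decrease by the same factor (~1.79-fold) — characteristic of uncompetitive inhibition.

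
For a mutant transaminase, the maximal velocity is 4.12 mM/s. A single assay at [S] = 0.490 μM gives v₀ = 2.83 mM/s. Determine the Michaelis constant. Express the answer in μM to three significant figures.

v/Vmax = 2.83/4.12 = 0.6869 = [S]/(Km+[S]).
So Km + [S] = [S]/0.6869 = 0.7134 μM, giving Km = 0.7134 − 0.490 = 0.223 μM.

0.223 μM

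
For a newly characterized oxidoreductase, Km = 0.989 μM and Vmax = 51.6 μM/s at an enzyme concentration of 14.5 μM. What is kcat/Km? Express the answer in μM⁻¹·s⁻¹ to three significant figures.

3.60 μM⁻¹·s⁻¹

kcat = Vmax/[E]total = 51.6/14.5 = 3.56 s⁻¹.
kcat/Km = 3.56/0.989 = 3.60 μM⁻¹·s⁻¹.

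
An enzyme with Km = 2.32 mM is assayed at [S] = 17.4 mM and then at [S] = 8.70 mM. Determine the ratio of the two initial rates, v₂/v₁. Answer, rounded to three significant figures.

0.895

The fractional saturations are [S]/(Km+[S]) = 17.4/19.72 = 0.8824 and 8.70/11.02 = 0.7895.
v₂/v₁ is just their ratio: 0.7895/0.8824 = 0.895.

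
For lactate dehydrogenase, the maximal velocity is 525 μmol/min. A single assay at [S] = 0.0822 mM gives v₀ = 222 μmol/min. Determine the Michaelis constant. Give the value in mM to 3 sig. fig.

From v = Vmax[S]/(Km+[S]), Km = [S](Vmax − v)/v.
Km = 0.0822 × (525 − 222) / 222 = 24.91/222 = 0.112 mM.

0.112 mM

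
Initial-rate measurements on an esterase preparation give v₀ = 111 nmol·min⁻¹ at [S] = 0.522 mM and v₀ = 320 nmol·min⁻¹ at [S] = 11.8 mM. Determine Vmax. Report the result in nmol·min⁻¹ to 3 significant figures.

In reciprocal form, 1/v = (Km/Vmax)·(1/[S]) + 1/Vmax. The two points give (1/[S], 1/v) = (1.916, 0.009009) and (0.08475, 0.003125).
Slope = (0.009009 − 0.003125)/(1.916 − 0.08475) = 0.003214; intercept = 0.009009 − 0.003214×1.916 = 0.002853.
Vmax = 1/intercept = 351 nmol·min⁻¹; Km = slope × Vmax = 0.003214 × 351 = 1.13 mM.

351 nmol·min⁻¹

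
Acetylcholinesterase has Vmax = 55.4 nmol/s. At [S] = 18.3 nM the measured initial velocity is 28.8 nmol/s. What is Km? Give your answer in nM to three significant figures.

16.9 nM

From v = Vmax[S]/(Km+[S]), Km = [S](Vmax − v)/v.
Km = 18.3 × (55.4 − 28.8) / 28.8 = 486.8/28.8 = 16.9 nM.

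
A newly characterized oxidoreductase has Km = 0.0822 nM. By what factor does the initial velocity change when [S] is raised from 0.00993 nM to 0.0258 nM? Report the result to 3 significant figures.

2.22

The fractional saturations are [S]/(Km+[S]) = 0.00993/0.09213 = 0.1078 and 0.0258/0.1080 = 0.2389.
v₂/v₁ is just their ratio: 0.2389/0.1078 = 2.22.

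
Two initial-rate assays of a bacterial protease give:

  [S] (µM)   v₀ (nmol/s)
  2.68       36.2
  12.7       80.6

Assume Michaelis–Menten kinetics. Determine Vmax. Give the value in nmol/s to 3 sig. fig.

In reciprocal form, 1/v = (Km/Vmax)·(1/[S]) + 1/Vmax. The two points give (1/[S], 1/v) = (0.3731, 0.02762) and (0.07874, 0.01241).
Slope = (0.02762 − 0.01241)/(0.3731 − 0.07874) = 0.05169; intercept = 0.02762 − 0.05169×0.3731 = 0.008337.
Vmax = 1/intercept = 120 nmol/s; Km = slope × Vmax = 0.05169 × 120 = 6.20 µM.

120 nmol/s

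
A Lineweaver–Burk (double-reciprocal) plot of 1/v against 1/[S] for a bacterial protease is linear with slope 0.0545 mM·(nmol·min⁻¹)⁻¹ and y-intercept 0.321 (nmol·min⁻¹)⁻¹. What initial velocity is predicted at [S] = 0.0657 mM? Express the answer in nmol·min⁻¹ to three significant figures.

The y-intercept is 1/Vmax, so Vmax = 1/0.321 = 3.12 nmol·min⁻¹.
The slope is Km/Vmax, so Km = 0.0545 × 3.12 = 0.170 mM.
Then v = 3.12 × 0.0657/(0.170 + 0.0657) = 0.869 nmol·min⁻¹.

0.869 nmol·min⁻¹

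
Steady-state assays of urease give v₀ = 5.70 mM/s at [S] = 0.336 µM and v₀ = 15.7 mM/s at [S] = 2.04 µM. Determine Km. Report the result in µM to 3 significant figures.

1.08 µM

From v = Vmax[S]/(Km+[S]), each point gives Vmax = v(Km+[S])/[S].
Equating: 5.70(Km+0.336)/0.336 = 15.7(Km+2.04)/2.04.
16.96·Km + 5.70 = 7.696·Km + 15.7, so (16.96 − 7.696)·Km = 15.7 − 5.70.
Km = 10.00/9.268 = 1.08 µM; then Vmax = 5.70(1.08+0.336)/0.336 = 24.0 mM/s.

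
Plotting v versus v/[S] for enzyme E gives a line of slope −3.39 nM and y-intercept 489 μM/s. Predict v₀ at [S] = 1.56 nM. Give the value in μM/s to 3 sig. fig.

154 μM/s

In the Eadie–Hofstee form v = Vmax − Km·(v/[S]), the slope is −Km and the intercept is Vmax, so Km = 3.39 nM and Vmax = 489 μM/s.
v = 489 × 1.56/(3.39 + 1.56) = 154 μM/s.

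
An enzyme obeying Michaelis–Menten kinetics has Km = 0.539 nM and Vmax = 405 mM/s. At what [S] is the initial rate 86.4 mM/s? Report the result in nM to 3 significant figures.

Rearranging v = Vmax[S]/(Km+[S]) gives [S] = Km·v/(Vmax − v).
[S] = 0.539 × 86.4 / (405 − 86.4) = 46.57/318.6 = 0.146 nM.

0.146 nM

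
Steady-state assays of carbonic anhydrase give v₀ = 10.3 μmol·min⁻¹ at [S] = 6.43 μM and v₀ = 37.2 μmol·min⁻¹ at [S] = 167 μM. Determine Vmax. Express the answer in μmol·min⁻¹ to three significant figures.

41.5 μmol·min⁻¹

From v = Vmax[S]/(Km+[S]), each point gives Vmax = v(Km+[S])/[S].
Equating: 10.3(Km+6.43)/6.43 = 37.2(Km+167)/167.
1.602·Km + 10.3 = 0.2228·Km + 37.2, so (1.602 − 0.2228)·Km = 37.2 − 10.3.
Km = 26.90/1.379 = 19.5 μM; then Vmax = 10.3(19.5+6.43)/6.43 = 41.5 μmol·min⁻¹.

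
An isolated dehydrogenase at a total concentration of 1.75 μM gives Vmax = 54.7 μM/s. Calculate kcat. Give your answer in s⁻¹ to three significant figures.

31.3 s⁻¹

kcat = Vmax/[E]total = 54.7 μM/s / 1.75 μM = 31.3 s⁻¹.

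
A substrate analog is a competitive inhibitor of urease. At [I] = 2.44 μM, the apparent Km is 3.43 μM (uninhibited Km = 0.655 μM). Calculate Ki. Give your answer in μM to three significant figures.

Competitive: Km,app = α·Km with α = 1 + [I]/Ki.
α = Km,app/Km = 3.43/0.655 = 5.237.
Ki = [I]/(α − 1) = 2.44/4.237 = 0.576 μM.

0.576 μM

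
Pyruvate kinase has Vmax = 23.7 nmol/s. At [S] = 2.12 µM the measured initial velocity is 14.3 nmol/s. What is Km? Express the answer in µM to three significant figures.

1.39 µM

v/Vmax = 14.3/23.7 = 0.6034 = [S]/(Km+[S]).
So Km + [S] = [S]/0.6034 = 3.514 µM, giving Km = 3.514 − 2.12 = 1.39 µM.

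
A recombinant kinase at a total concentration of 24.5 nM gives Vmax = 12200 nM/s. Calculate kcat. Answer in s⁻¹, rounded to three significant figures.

498 s⁻¹

kcat = Vmax/[E]total = 12200 nM/s / 24.5 nM = 498 s⁻¹.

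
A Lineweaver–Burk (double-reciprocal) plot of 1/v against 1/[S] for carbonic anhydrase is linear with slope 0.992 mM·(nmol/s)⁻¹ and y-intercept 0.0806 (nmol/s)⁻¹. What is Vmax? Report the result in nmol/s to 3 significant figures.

12.4 nmol/s

The y-intercept of a Lineweaver–Burk plot equals 1/Vmax, so Vmax = 1/0.0806 = 12.4 nmol/s.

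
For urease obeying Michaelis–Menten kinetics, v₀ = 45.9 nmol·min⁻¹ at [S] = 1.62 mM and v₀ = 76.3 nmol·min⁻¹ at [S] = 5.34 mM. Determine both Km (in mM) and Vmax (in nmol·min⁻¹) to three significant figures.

Km = 2.16 mM; Vmax = 107 nmol·min⁻¹

From v = Vmax[S]/(Km+[S]), each point gives Vmax = v(Km+[S])/[S].
Equating: 45.9(Km+1.62)/1.62 = 76.3(Km+5.34)/5.34.
28.33·Km + 45.9 = 14.29·Km + 76.3, so (28.33 − 14.29)·Km = 76.3 − 45.9.
Km = 30.40/14.04 = 2.16 mM; then Vmax = 45.9(2.16+1.62)/1.62 = 107 nmol·min⁻¹.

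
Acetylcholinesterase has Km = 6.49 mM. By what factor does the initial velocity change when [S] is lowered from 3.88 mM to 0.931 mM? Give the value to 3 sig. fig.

Since Vmax cancels, v₂/v₁ = [S]₂(Km+[S]₁) / [S]₁(Km+[S]₂).
= 0.931×(6.49+3.88) / (3.88×(6.49+0.931)) = 9.654/28.79 = 0.335.

0.335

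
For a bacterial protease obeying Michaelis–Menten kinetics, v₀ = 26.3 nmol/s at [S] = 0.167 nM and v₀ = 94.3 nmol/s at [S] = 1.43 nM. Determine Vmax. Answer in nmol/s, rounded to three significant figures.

143 nmol/s

From v = Vmax[S]/(Km+[S]), each point gives Vmax = v(Km+[S])/[S].
Equating: 26.3(Km+0.167)/0.167 = 94.3(Km+1.43)/1.43.
157.5·Km + 26.3 = 65.94·Km + 94.3, so (157.5 − 65.94)·Km = 94.3 − 26.3.
Km = 68.00/91.54 = 0.743 nM; then Vmax = 26.3(0.743+0.167)/0.167 = 143 nmol/s.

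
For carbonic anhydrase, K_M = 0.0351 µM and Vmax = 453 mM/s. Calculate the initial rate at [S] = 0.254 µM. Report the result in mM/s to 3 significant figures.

v = Vmax·[S]/(Km + [S]) = 453 × 0.254 / (0.0351 + 0.254)
  = 115.1 / 0.2891 = 398 mM/s.

398 mM/s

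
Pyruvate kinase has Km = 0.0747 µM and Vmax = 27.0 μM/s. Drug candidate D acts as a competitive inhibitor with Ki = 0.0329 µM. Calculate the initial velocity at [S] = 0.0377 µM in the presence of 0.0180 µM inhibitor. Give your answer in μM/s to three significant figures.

α = 1 + [I]/Ki = 1 + 0.0180/0.0329 = 1.547.
For a competitive inhibitor, Vmax is unchanged and the apparent Km becomes α·Km: Km,app = 0.116 µM, Vmax,app = 27.0 μM/s.
v = Vmax,app·[S]/(Km,app + [S]) = 27.0 × 0.0377/(0.116 + 0.0377) = 6.64 μM/s.

6.64 μM/s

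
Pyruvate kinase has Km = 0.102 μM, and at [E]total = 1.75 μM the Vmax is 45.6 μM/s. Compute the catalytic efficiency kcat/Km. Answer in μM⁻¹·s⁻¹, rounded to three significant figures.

255 μM⁻¹·s⁻¹

kcat = Vmax/[E]total = 45.6/1.75 = 26.1 s⁻¹.
kcat/Km = 26.1/0.102 = 255 μM⁻¹·s⁻¹.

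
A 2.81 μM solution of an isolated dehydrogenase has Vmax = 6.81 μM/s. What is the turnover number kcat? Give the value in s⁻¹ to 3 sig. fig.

2.42 s⁻¹

kcat = Vmax/[E]total = 6.81 μM/s / 2.81 μM = 2.42 s⁻¹.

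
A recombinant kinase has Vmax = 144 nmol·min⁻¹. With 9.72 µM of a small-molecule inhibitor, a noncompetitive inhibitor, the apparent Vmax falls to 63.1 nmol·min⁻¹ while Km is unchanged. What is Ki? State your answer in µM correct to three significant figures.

Noncompetitive: Vmax,app = Vmax/α with α = 1 + [I]/Ki.
α = Vmax/Vmax,app = 144/63.1 = 2.282.
Since α = 1 + [I]/Ki, [I]/Ki = 2.282 − 1 = 1.282 and Ki = 9.72/1.282 = 7.58 µM.

7.58 µM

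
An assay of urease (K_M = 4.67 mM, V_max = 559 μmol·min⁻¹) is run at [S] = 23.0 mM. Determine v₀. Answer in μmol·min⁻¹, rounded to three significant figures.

465 μmol·min⁻¹

v = Vmax·[S]/(Km + [S]) = 559 × 23.0 / (4.67 + 23.0)
  = 12860 / 27.67 = 465 μmol·min⁻¹.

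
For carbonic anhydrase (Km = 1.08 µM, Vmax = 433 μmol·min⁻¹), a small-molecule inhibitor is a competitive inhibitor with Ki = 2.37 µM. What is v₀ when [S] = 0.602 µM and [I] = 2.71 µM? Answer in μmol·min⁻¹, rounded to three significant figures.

With α = 1 + [I]/Ki = 1 + 2.71/2.37 = 2.143, the competitive rate law is v = Vmax[S] / (αKm + [S]).
v = 433×0.602 / (2.143×1.08 + 0.602) = 260.7/2.917 = 89.4 μmol·min⁻¹.

89.4 μmol·min⁻¹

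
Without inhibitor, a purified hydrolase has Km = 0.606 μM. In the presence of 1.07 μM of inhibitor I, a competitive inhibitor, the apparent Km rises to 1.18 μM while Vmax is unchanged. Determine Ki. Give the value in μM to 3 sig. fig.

Competitive: Km,app = α·Km with α = 1 + [I]/Ki.
α = Km,app/Km = 1.18/0.606 = 1.947.
Since α = 1 + [I]/Ki, [I]/Ki = 1.947 − 1 = 0.9472 and Ki = 1.07/0.9472 = 1.13 μM.

1.13 μM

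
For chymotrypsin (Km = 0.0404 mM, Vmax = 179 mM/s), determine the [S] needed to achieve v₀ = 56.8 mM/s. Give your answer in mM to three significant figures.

0.0188 mM

Rearranging v = Vmax[S]/(Km+[S]) gives [S] = Km·v/(Vmax − v).
[S] = 0.0404 × 56.8 / (179 − 56.8) = 2.295/122.2 = 0.0188 mM.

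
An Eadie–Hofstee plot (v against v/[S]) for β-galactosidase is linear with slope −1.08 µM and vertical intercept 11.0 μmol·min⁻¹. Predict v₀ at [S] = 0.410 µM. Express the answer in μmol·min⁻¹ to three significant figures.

In the Eadie–Hofstee form v = Vmax − Km·(v/[S]), the slope is −Km and the intercept is Vmax, so Km = 1.08 µM and Vmax = 11.0 μmol·min⁻¹.
v = 11.0 × 0.410/(1.08 + 0.410) = 3.03 μmol·min⁻¹.

3.03 μmol·min⁻¹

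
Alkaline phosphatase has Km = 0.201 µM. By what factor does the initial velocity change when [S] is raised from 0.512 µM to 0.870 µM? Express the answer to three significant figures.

1.13

The fractional saturations are [S]/(Km+[S]) = 0.512/0.7130 = 0.7181 and 0.870/1.071 = 0.8123.
v₂/v₁ is just their ratio: 0.8123/0.7181 = 1.13.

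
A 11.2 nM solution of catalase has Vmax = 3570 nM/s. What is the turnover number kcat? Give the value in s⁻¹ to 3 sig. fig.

319 s⁻¹

kcat = Vmax/[E]total = 3570 nM/s / 11.2 nM = 319 s⁻¹.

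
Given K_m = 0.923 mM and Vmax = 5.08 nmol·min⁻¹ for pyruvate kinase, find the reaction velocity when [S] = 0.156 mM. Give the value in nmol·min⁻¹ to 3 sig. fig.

v = Vmax·[S]/(Km + [S]) = 5.08 × 0.156 / (0.923 + 0.156)
  = 0.7925 / 1.079 = 0.734 nmol·min⁻¹.

0.734 nmol·min⁻¹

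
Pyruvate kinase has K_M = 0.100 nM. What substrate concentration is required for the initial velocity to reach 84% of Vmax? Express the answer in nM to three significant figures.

0.525 nM

v/Vmax = [S]/(Km+[S]) = 0.84, so [S] = Km·0.84/(1 − 0.84) = 0.100 × 5.250.
[S] = 0.525 nM.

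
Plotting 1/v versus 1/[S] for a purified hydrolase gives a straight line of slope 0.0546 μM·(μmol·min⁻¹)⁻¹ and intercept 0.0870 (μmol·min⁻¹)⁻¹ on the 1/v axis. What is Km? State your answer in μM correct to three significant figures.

0.628 μM

y-intercept = 1/Vmax ⇒ Vmax = 11.5 μmol·min⁻¹; slope = Km/Vmax ⇒ Km = slope × Vmax.
Km = 0.0546 × 11.5 = 0.628 μM.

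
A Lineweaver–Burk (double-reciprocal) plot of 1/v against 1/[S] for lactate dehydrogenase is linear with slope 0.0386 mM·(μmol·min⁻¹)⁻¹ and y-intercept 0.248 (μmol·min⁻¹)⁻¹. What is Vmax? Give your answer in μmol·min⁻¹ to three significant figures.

The y-intercept of a Lineweaver–Burk plot equals 1/Vmax, so Vmax = 1/0.248 = 4.03 μmol·min⁻¹.

4.03 μmol·min⁻¹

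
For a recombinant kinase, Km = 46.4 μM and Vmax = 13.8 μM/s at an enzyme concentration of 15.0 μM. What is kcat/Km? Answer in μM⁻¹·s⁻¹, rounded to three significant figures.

0.0198 μM⁻¹·s⁻¹

kcat = Vmax/[E]total = 13.8/15.0 = 0.920 s⁻¹.
kcat/Km = 0.920/46.4 = 0.0198 μM⁻¹·s⁻¹.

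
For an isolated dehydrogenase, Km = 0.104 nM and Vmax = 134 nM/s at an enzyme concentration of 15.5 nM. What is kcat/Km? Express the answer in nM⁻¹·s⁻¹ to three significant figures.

83.1 nM⁻¹·s⁻¹

kcat = Vmax/[E]total = 134/15.5 = 8.65 s⁻¹.
kcat/Km = 8.65/0.104 = 83.1 nM⁻¹·s⁻¹.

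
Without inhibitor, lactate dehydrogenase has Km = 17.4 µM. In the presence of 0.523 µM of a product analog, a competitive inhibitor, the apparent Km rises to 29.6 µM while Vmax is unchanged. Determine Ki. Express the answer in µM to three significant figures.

Competitive: Km,app = α·Km with α = 1 + [I]/Ki.
α = Km,app/Km = 29.6/17.4 = 1.701.
Ki = [I]/(α − 1) = 0.523/0.7011 = 0.746 µM.

0.746 µM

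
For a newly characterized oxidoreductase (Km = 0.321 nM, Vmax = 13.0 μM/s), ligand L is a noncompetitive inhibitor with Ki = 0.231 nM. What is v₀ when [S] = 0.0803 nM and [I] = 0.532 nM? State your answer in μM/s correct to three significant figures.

0.788 μM/s

With α = 1 + [I]/Ki = 1 + 0.532/0.231 = 3.303, the noncompetitive rate law is v = (Vmax/α)·[S] / (Km + [S]).
v = (13.0/3.303)×0.0803 / (0.321 + 0.0803) = 0.3160/0.4013 = 0.788 μM/s.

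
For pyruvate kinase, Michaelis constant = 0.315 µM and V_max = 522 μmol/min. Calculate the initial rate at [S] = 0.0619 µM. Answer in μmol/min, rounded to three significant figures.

[S]/(Km+[S]) = 0.0619/0.3769 = 0.1642, the fractional saturation.
v = 0.1642 × Vmax = 0.1642 × 522 = 85.7 μmol/min.

85.7 μmol/min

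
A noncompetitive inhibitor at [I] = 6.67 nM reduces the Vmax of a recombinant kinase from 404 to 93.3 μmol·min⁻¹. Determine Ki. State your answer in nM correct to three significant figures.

2.00 nM

Noncompetitive: Vmax,app = Vmax/α with α = 1 + [I]/Ki.
α = Vmax/Vmax,app = 404/93.3 = 4.330.
Ki = [I]/(α − 1) = 6.67/3.330 = 2.00 nM.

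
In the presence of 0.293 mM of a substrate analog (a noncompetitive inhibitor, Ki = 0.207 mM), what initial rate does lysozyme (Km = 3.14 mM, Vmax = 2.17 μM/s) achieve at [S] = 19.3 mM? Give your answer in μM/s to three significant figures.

With α = 1 + [I]/Ki = 1 + 0.293/0.207 = 2.415, the noncompetitive rate law is v = (Vmax/α)·[S] / (Km + [S]).
v = (2.17/2.415)×19.3 / (3.14 + 19.3) = 17.34/22.44 = 0.773 μM/s.

0.773 μM/s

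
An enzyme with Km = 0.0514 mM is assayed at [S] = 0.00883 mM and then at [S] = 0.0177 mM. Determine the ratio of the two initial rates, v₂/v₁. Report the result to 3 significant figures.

1.75

Since Vmax cancels, v₂/v₁ = [S]₂(Km+[S]₁) / [S]₁(Km+[S]₂).
= 0.0177×(0.0514+0.00883) / (0.00883×(0.0514+0.0177)) = 0.001066/0.0006102 = 1.75.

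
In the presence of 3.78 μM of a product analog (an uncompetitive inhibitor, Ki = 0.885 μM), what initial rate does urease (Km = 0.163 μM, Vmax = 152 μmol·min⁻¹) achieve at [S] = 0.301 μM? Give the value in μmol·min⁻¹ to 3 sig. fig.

26.1 μmol·min⁻¹

α = 1 + [I]/Ki = 1 + 3.78/0.885 = 5.271.
For an uncompetitive inhibitor, both parameters are divided by α, giving Vmax/α and Km/α: Km,app = 0.0309 μM, Vmax,app = 28.8 μmol·min⁻¹.
v = Vmax,app·[S]/(Km,app + [S]) = 28.8 × 0.301/(0.0309 + 0.301) = 26.1 μmol·min⁻¹.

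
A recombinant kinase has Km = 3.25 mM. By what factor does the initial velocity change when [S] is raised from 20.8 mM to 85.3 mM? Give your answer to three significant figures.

Since Vmax cancels, v₂/v₁ = [S]₂(Km+[S]₁) / [S]₁(Km+[S]₂).
= 85.3×(3.25+20.8) / (20.8×(3.25+85.3)) = 2051/1842 = 1.11.

1.11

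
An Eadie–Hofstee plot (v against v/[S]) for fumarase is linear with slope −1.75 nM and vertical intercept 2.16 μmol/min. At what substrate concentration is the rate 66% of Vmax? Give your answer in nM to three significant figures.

The Eadie–Hofstee slope gives Km = 1.75 nM (slope = −Km).
v/Vmax = [S]/(Km+[S]) = 0.66 ⇒ [S] = Km·0.66/(1−0.66) = 1.75 × 1.941 = 3.40 nM.

3.40 nM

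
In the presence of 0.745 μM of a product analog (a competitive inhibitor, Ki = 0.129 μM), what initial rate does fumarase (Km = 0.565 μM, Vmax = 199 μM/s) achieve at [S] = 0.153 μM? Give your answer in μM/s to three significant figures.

7.65 μM/s

With α = 1 + [I]/Ki = 1 + 0.745/0.129 = 6.775, the competitive rate law is v = Vmax[S] / (αKm + [S]).
v = 199×0.153 / (6.775×0.565 + 0.153) = 30.45/3.981 = 7.65 μM/s.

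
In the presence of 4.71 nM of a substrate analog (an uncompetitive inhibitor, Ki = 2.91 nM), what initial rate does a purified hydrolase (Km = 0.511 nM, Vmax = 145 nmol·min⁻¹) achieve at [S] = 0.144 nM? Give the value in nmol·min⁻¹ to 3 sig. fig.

α = 1 + [I]/Ki = 1 + 4.71/2.91 = 2.619.
For an uncompetitive inhibitor, both parameters are divided by α, giving Vmax/α and Km/α: Km,app = 0.195 nM, Vmax,app = 55.4 nmol·min⁻¹.
v = Vmax,app·[S]/(Km,app + [S]) = 55.4 × 0.144/(0.195 + 0.144) = 23.5 nmol·min⁻¹.

23.5 nmol·min⁻¹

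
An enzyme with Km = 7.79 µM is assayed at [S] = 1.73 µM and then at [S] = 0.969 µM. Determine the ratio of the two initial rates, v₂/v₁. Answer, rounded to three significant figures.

The fractional saturations are [S]/(Km+[S]) = 1.73/9.520 = 0.1817 and 0.969/8.759 = 0.1106.
v₂/v₁ is just their ratio: 0.1106/0.1817 = 0.609.

0.609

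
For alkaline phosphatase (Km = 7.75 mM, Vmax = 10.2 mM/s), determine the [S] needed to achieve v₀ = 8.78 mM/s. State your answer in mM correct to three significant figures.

Rearranging v = Vmax[S]/(Km+[S]) gives [S] = Km·v/(Vmax − v).
[S] = 7.75 × 8.78 / (10.2 − 8.78) = 68.04/1.420 = 47.9 mM.

47.9 mM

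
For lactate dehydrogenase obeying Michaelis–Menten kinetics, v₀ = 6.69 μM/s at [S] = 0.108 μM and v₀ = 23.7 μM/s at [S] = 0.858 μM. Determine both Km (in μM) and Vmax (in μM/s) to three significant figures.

Km = 0.496 μM; Vmax = 37.4 μM/s

In reciprocal form, 1/v = (Km/Vmax)·(1/[S]) + 1/Vmax. The two points give (1/[S], 1/v) = (9.259, 0.1495) and (1.166, 0.04219).
Slope = (0.1495 − 0.04219)/(9.259 − 1.166) = 0.01325; intercept = 0.1495 − 0.01325×9.259 = 0.02675.
Vmax = 1/intercept = 37.4 μM/s; Km = slope × Vmax = 0.01325 × 37.4 = 0.496 μM.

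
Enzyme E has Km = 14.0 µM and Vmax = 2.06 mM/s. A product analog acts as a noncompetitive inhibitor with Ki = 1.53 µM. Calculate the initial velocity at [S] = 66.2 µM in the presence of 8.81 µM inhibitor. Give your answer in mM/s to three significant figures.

α = 1 + [I]/Ki = 1 + 8.81/1.53 = 6.758.
For a noncompetitive inhibitor, Vmax is reduced to Vmax/α while Km is unchanged: Km,app = 14.0 µM, Vmax,app = 0.305 mM/s.
v = Vmax,app·[S]/(Km,app + [S]) = 0.305 × 66.2/(14.0 + 66.2) = 0.252 mM/s.

0.252 mM/s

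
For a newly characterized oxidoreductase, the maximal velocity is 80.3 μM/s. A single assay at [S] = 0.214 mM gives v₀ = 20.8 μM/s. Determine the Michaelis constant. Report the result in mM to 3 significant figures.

From v = Vmax[S]/(Km+[S]), Km = [S](Vmax − v)/v.
Km = 0.214 × (80.3 − 20.8) / 20.8 = 12.73/20.8 = 0.612 mM.

0.612 mM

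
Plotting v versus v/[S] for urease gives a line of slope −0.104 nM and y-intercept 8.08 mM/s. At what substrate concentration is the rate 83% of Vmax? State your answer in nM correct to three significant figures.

0.508 nM

The Eadie–Hofstee slope gives Km = 0.104 nM (slope = −Km).
v/Vmax = [S]/(Km+[S]) = 0.83 ⇒ [S] = Km·0.83/(1−0.83) = 0.104 × 4.882 = 0.508 nM.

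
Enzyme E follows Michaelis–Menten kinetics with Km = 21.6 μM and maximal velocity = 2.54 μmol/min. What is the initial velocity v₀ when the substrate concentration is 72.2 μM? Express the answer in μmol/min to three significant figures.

[S]/(Km+[S]) = 72.2/93.80 = 0.7697, the fractional saturation.
v = 0.7697 × Vmax = 0.7697 × 2.54 = 1.96 μmol/min.

1.96 μmol/min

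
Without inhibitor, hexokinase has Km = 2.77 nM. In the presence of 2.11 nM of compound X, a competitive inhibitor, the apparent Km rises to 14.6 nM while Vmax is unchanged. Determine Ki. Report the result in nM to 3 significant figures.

Competitive: Km,app = α·Km with α = 1 + [I]/Ki.
α = Km,app/Km = 14.6/2.77 = 5.271.
Since α = 1 + [I]/Ki, [I]/Ki = 5.271 − 1 = 4.271 and Ki = 2.11/4.271 = 0.494 nM.

0.494 nM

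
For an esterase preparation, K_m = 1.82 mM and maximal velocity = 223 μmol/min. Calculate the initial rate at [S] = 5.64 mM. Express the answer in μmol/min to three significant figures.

169 μmol/min

[S]/(Km+[S]) = 5.64/7.460 = 0.7560, the fractional saturation.
v = 0.7560 × Vmax = 0.7560 × 223 = 169 μmol/min.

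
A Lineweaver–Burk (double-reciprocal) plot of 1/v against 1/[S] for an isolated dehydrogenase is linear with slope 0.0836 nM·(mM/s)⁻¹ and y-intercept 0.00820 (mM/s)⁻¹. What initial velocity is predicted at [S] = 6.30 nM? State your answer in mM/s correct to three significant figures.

The y-intercept is 1/Vmax, so Vmax = 1/0.00820 = 122 mM/s.
The slope is Km/Vmax, so Km = 0.0836 × 122 = 10.2 nM.
Then v = 122 × 6.30/(10.2 + 6.30) = 46.6 mM/s.

46.6 mM/s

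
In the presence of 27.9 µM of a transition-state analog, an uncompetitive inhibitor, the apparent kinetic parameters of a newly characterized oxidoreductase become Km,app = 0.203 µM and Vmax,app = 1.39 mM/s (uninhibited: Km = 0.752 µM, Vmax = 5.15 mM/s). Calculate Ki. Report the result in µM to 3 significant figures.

10.3 µM

Uncompetitive: Vmax,app = Vmax/α (and Km,app = Km/α) with α = 1 + [I]/Ki.
α = Vmax/Vmax,app = 5.15/1.39 = 3.705.
Since α = 1 + [I]/Ki, [I]/Ki = 3.705 − 1 = 2.705 and Ki = 27.9/2.705 = 10.3 µM.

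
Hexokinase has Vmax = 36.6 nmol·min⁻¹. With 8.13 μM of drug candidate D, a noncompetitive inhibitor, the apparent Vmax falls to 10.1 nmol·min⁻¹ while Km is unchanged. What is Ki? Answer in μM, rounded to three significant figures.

3.10 μM

Noncompetitive: Vmax,app = Vmax/α with α = 1 + [I]/Ki.
α = Vmax/Vmax,app = 36.6/10.1 = 3.624.
Since α = 1 + [I]/Ki, [I]/Ki = 3.624 − 1 = 2.624 and Ki = 8.13/2.624 = 3.10 μM.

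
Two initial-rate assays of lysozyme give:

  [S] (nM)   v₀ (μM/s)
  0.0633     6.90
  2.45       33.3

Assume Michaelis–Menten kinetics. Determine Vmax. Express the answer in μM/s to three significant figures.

In reciprocal form, 1/v = (Km/Vmax)·(1/[S]) + 1/Vmax. The two points give (1/[S], 1/v) = (15.80, 0.1449) and (0.4082, 0.03003).
Slope = (0.1449 − 0.03003)/(15.80 − 0.4082) = 0.007466; intercept = 0.1449 − 0.007466×15.80 = 0.02698.
Vmax = 1/intercept = 37.1 μM/s; Km = slope × Vmax = 0.007466 × 37.1 = 0.277 nM.

37.1 μM/s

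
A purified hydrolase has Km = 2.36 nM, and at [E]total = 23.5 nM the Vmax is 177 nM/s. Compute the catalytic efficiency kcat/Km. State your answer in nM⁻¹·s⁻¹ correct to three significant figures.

kcat = Vmax/[E]total = 177/23.5 = 7.53 s⁻¹.
kcat/Km = 7.53/2.36 = 3.19 nM⁻¹·s⁻¹.

3.19 nM⁻¹·s⁻¹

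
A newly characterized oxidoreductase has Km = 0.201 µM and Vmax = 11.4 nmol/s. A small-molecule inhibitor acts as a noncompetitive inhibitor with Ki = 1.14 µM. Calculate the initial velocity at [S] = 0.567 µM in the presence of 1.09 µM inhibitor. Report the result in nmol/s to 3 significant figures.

4.30 nmol/s

With α = 1 + [I]/Ki = 1 + 1.09/1.14 = 1.956, the noncompetitive rate law is v = (Vmax/α)·[S] / (Km + [S]).
v = (11.4/1.956)×0.567 / (0.201 + 0.567) = 3.304/0.7680 = 4.30 nmol/s.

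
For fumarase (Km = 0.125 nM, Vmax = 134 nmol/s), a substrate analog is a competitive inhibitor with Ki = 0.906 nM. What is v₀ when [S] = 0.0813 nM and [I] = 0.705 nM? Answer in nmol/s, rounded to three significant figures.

35.9 nmol/s

α = 1 + [I]/Ki = 1 + 0.705/0.906 = 1.778.
For a competitive inhibitor, Vmax is unchanged and the apparent Km becomes α·Km: Km,app = 0.222 nM, Vmax,app = 134 nmol/s.
v = Vmax,app·[S]/(Km,app + [S]) = 134 × 0.0813/(0.222 + 0.0813) = 35.9 nmol/s.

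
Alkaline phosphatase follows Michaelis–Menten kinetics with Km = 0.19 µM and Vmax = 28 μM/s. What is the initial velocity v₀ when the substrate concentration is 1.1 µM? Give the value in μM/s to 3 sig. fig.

v = Vmax·[S]/(Km + [S]) = 28 × 1.1 / (0.19 + 1.1)
  = 30.80 / 1.290 = 23.9 μM/s.

23.9 μM/s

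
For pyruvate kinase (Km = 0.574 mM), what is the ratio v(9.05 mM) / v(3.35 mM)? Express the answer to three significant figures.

The fractional saturations are [S]/(Km+[S]) = 3.35/3.924 = 0.8537 and 9.05/9.624 = 0.9404.
v₂/v₁ is just their ratio: 0.9404/0.8537 = 1.10.

1.10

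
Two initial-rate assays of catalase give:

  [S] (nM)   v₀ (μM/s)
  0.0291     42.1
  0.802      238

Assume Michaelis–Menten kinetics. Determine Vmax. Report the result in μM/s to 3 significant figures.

From v = Vmax[S]/(Km+[S]), each point gives Vmax = v(Km+[S])/[S].
Equating: 42.1(Km+0.0291)/0.0291 = 238(Km+0.802)/0.802.
1447·Km + 42.1 = 296.8·Km + 238, so (1447 − 296.8)·Km = 238 − 42.1.
Km = 195.9/1150 = 0.170 nM; then Vmax = 42.1(0.170+0.0291)/0.0291 = 289 μM/s.

289 μM/s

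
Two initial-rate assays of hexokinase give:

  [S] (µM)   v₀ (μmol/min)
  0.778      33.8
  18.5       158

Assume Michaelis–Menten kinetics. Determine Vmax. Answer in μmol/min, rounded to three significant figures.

In reciprocal form, 1/v = (Km/Vmax)·(1/[S]) + 1/Vmax. The two points give (1/[S], 1/v) = (1.285, 0.02959) and (0.05405, 0.006329).
Slope = (0.02959 − 0.006329)/(1.285 − 0.05405) = 0.01889; intercept = 0.02959 − 0.01889×1.285 = 0.005308.
Vmax = 1/intercept = 188 μmol/min; Km = slope × Vmax = 0.01889 × 188 = 3.56 µM.

188 μmol/min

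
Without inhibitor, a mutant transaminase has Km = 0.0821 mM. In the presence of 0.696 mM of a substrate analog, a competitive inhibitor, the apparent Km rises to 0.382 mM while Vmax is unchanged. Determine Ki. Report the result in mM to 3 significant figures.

0.191 mM

Competitive: Km,app = α·Km with α = 1 + [I]/Ki.
α = Km,app/Km = 0.382/0.0821 = 4.653.
Since α = 1 + [I]/Ki, [I]/Ki = 4.653 − 1 = 3.653 and Ki = 0.696/3.653 = 0.191 mM.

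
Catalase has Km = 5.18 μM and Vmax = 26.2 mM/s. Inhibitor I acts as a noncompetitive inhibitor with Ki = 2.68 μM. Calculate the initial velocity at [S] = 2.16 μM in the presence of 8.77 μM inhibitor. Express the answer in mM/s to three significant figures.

1.80 mM/s

With α = 1 + [I]/Ki = 1 + 8.77/2.68 = 4.272, the noncompetitive rate law is v = (Vmax/α)·[S] / (Km + [S]).
v = (26.2/4.272)×2.16 / (5.18 + 2.16) = 13.25/7.340 = 1.80 mM/s.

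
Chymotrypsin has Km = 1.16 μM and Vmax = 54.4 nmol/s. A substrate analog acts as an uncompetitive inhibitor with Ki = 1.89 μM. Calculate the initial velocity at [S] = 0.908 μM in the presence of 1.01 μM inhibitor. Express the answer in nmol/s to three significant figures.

With α = 1 + [I]/Ki = 1 + 1.01/1.89 = 1.534, the uncompetitive rate law is v = (Vmax/α)·[S] / (Km/α + [S]).
v = (54.4/1.534)×0.908 / (1.16/1.534 + 0.908) = 32.19/1.664 = 19.3 nmol/s.

19.3 nmol/s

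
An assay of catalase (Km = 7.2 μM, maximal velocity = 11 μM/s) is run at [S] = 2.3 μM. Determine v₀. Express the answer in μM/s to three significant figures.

v = Vmax·[S]/(Km + [S]) = 11 × 2.3 / (7.2 + 2.3)
  = 25.30 / 9.500 = 2.66 μM/s.

2.66 μM/s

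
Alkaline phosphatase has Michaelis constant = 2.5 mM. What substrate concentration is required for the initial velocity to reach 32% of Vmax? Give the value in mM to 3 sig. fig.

v/Vmax = [S]/(Km+[S]) = 0.32, so [S] = Km·0.32/(1 − 0.32) = 2.5 × 0.4706.
[S] = 1.18 mM.

1.18 mM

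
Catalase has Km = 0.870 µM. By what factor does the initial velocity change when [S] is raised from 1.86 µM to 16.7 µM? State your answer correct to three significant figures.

Since Vmax cancels, v₂/v₁ = [S]₂(Km+[S]₁) / [S]₁(Km+[S]₂).
= 16.7×(0.870+1.86) / (1.86×(0.870+16.7)) = 45.59/32.68 = 1.40.

1.40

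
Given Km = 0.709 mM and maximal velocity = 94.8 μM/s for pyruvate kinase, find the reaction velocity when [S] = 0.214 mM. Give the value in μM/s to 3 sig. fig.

[S]/(Km+[S]) = 0.214/0.9230 = 0.2319, the fractional saturation.
v = 0.2319 × Vmax = 0.2319 × 94.8 = 22.0 μM/s.

22.0 μM/s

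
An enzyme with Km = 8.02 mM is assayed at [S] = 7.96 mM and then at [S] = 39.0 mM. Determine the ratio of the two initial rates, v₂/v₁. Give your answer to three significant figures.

Since Vmax cancels, v₂/v₁ = [S]₂(Km+[S]₁) / [S]₁(Km+[S]₂).
= 39.0×(8.02+7.96) / (7.96×(8.02+39.0)) = 623.2/374.3 = 1.67.

1.67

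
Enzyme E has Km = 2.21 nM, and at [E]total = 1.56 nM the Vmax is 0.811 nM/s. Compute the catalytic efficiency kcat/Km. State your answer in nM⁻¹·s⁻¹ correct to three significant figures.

0.235 nM⁻¹·s⁻¹

kcat = Vmax/[E]total = 0.811/1.56 = 0.520 s⁻¹.
kcat/Km = 0.520/2.21 = 0.235 nM⁻¹·s⁻¹.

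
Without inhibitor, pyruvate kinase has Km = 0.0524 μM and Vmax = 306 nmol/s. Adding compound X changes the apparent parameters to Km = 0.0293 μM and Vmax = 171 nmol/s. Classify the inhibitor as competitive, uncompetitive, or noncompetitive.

uncompetitive

Both Km and Vmax decrease by the same factor (~1.79-fold) — characteristic of uncompetitive inhibition.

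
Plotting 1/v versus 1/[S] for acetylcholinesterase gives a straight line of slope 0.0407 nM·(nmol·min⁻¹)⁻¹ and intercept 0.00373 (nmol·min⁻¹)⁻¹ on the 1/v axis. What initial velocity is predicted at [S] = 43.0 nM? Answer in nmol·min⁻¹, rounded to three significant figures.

214 nmol·min⁻¹

The y-intercept is 1/Vmax, so Vmax = 1/0.00373 = 268 nmol·min⁻¹.
The slope is Km/Vmax, so Km = 0.0407 × 268 = 10.9 nM.
Then v = 268 × 43.0/(10.9 + 43.0) = 214 nmol·min⁻¹.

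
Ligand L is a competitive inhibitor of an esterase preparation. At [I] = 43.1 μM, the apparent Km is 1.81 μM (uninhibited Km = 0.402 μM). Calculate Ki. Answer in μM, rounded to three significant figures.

Competitive: Km,app = α·Km with α = 1 + [I]/Ki.
α = Km,app/Km = 1.81/0.402 = 4.502.
Since α = 1 + [I]/Ki, [I]/Ki = 4.502 − 1 = 3.502 and Ki = 43.1/3.502 = 12.3 μM.

12.3 μM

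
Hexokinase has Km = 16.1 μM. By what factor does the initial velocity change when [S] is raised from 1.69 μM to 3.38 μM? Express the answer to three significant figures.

1.83

The fractional saturations are [S]/(Km+[S]) = 1.69/17.79 = 0.09500 and 3.38/19.48 = 0.1735.
v₂/v₁ is just their ratio: 0.1735/0.09500 = 1.83.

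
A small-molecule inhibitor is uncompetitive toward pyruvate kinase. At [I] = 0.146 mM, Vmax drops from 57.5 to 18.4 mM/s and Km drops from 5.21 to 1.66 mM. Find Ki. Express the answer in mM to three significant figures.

Uncompetitive: Vmax,app = Vmax/α (and Km,app = Km/α) with α = 1 + [I]/Ki.
α = Vmax/Vmax,app = 57.5/18.4 = 3.125.
Ki = [I]/(α − 1) = 0.146/2.125 = 0.0687 mM.

0.0687 mM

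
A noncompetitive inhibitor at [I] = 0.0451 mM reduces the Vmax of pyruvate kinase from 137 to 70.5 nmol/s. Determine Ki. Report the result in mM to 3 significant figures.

0.0478 mM

Noncompetitive: Vmax,app = Vmax/α with α = 1 + [I]/Ki.
α = Vmax/Vmax,app = 137/70.5 = 1.943.
Since α = 1 + [I]/Ki, [I]/Ki = 1.943 − 1 = 0.9433 and Ki = 0.0451/0.9433 = 0.0478 mM.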